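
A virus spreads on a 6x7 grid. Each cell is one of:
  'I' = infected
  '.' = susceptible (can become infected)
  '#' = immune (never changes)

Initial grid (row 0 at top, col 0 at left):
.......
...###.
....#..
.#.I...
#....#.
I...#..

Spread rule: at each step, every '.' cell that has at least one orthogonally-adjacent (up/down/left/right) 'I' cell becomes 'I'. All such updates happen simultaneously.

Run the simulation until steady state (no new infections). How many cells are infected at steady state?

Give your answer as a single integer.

Answer: 34

Derivation:
Step 0 (initial): 2 infected
Step 1: +5 new -> 7 infected
Step 2: +7 new -> 14 infected
Step 3: +4 new -> 18 infected
Step 4: +5 new -> 23 infected
Step 5: +6 new -> 29 infected
Step 6: +4 new -> 33 infected
Step 7: +1 new -> 34 infected
Step 8: +0 new -> 34 infected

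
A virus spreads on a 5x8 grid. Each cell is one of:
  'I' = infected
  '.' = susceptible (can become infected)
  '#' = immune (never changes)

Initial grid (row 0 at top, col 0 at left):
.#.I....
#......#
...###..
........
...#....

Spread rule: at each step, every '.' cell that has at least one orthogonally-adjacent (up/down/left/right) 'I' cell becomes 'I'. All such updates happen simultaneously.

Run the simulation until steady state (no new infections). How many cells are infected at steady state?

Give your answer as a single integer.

Step 0 (initial): 1 infected
Step 1: +3 new -> 4 infected
Step 2: +3 new -> 7 infected
Step 3: +4 new -> 11 infected
Step 4: +4 new -> 15 infected
Step 5: +5 new -> 20 infected
Step 6: +5 new -> 25 infected
Step 7: +5 new -> 30 infected
Step 8: +2 new -> 32 infected
Step 9: +0 new -> 32 infected

Answer: 32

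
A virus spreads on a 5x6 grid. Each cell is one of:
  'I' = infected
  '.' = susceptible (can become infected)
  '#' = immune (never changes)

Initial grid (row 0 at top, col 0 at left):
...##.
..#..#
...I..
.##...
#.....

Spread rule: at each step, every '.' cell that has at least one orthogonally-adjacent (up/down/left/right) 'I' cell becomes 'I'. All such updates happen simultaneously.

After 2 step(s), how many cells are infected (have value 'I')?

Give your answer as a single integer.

Step 0 (initial): 1 infected
Step 1: +4 new -> 5 infected
Step 2: +5 new -> 10 infected

Answer: 10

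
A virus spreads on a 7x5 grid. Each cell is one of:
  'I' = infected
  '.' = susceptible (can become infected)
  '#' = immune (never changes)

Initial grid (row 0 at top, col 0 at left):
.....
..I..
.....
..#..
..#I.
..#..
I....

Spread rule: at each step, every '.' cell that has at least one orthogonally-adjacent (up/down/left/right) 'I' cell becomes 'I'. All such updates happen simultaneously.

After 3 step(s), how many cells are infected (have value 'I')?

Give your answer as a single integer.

Answer: 32

Derivation:
Step 0 (initial): 3 infected
Step 1: +9 new -> 12 infected
Step 2: +12 new -> 24 infected
Step 3: +8 new -> 32 infected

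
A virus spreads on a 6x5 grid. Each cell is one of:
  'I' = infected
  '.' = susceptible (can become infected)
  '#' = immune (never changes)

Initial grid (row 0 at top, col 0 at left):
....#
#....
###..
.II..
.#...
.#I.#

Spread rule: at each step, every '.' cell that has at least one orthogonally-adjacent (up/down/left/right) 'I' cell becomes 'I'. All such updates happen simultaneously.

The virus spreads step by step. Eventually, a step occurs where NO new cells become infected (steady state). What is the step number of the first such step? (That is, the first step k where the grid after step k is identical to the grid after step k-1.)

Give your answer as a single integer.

Answer: 8

Derivation:
Step 0 (initial): 3 infected
Step 1: +4 new -> 7 infected
Step 2: +4 new -> 11 infected
Step 3: +4 new -> 15 infected
Step 4: +3 new -> 18 infected
Step 5: +2 new -> 20 infected
Step 6: +1 new -> 21 infected
Step 7: +1 new -> 22 infected
Step 8: +0 new -> 22 infected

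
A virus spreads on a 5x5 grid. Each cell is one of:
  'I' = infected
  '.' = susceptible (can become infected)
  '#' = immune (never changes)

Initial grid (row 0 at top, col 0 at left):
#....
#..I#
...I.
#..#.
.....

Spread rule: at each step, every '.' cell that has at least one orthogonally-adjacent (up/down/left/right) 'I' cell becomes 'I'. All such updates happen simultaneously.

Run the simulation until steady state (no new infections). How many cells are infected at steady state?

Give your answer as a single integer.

Answer: 20

Derivation:
Step 0 (initial): 2 infected
Step 1: +4 new -> 6 infected
Step 2: +6 new -> 12 infected
Step 3: +5 new -> 17 infected
Step 4: +2 new -> 19 infected
Step 5: +1 new -> 20 infected
Step 6: +0 new -> 20 infected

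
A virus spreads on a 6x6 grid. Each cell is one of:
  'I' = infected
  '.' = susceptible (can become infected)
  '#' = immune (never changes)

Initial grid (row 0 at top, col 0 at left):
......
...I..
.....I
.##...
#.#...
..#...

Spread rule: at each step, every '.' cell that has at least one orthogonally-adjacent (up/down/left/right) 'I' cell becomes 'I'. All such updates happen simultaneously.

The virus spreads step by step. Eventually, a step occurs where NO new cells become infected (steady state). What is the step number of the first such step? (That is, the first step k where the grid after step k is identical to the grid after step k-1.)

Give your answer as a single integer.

Answer: 6

Derivation:
Step 0 (initial): 2 infected
Step 1: +7 new -> 9 infected
Step 2: +8 new -> 17 infected
Step 3: +6 new -> 23 infected
Step 4: +4 new -> 27 infected
Step 5: +1 new -> 28 infected
Step 6: +0 new -> 28 infected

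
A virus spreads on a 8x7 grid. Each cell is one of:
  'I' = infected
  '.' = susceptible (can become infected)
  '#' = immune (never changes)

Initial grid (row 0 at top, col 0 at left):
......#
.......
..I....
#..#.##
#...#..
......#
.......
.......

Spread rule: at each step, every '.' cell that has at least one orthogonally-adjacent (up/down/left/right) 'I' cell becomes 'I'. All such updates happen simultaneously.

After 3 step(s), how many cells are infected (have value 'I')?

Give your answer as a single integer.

Answer: 21

Derivation:
Step 0 (initial): 1 infected
Step 1: +4 new -> 5 infected
Step 2: +7 new -> 12 infected
Step 3: +9 new -> 21 infected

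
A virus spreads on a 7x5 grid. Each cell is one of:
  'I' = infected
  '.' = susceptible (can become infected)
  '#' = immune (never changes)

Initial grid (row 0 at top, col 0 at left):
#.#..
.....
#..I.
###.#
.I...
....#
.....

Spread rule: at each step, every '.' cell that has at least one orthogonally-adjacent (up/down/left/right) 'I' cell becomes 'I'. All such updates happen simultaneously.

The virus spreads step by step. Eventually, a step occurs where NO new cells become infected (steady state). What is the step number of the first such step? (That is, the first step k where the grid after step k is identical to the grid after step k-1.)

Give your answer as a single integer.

Answer: 6

Derivation:
Step 0 (initial): 2 infected
Step 1: +7 new -> 9 infected
Step 2: +8 new -> 17 infected
Step 3: +6 new -> 23 infected
Step 4: +3 new -> 26 infected
Step 5: +1 new -> 27 infected
Step 6: +0 new -> 27 infected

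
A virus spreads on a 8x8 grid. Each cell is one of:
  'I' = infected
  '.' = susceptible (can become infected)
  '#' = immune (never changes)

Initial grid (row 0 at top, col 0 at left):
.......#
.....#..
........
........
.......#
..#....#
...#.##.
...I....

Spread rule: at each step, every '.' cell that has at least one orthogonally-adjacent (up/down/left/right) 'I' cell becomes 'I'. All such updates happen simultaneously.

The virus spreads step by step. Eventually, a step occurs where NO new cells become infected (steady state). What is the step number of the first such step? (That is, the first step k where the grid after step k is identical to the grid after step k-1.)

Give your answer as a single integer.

Step 0 (initial): 1 infected
Step 1: +2 new -> 3 infected
Step 2: +4 new -> 7 infected
Step 3: +4 new -> 11 infected
Step 4: +6 new -> 17 infected
Step 5: +7 new -> 24 infected
Step 6: +7 new -> 31 infected
Step 7: +7 new -> 38 infected
Step 8: +7 new -> 45 infected
Step 9: +7 new -> 52 infected
Step 10: +4 new -> 56 infected
Step 11: +0 new -> 56 infected

Answer: 11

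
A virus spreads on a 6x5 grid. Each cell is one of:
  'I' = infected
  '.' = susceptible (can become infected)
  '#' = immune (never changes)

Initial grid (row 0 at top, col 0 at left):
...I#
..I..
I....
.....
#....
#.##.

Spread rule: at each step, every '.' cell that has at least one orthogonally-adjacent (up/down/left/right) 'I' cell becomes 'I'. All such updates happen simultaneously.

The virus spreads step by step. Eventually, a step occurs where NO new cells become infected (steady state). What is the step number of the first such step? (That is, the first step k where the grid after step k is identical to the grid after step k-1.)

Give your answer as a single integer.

Answer: 7

Derivation:
Step 0 (initial): 3 infected
Step 1: +7 new -> 10 infected
Step 2: +6 new -> 16 infected
Step 3: +4 new -> 20 infected
Step 4: +3 new -> 23 infected
Step 5: +1 new -> 24 infected
Step 6: +1 new -> 25 infected
Step 7: +0 new -> 25 infected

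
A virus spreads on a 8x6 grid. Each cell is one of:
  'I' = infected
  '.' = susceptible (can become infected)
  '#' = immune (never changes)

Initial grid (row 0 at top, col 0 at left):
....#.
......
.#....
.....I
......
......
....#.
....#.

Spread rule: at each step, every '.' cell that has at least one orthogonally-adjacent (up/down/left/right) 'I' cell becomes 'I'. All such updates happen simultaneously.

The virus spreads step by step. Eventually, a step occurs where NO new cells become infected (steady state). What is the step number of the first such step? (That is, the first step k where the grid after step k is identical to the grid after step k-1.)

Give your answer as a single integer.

Step 0 (initial): 1 infected
Step 1: +3 new -> 4 infected
Step 2: +5 new -> 9 infected
Step 3: +7 new -> 16 infected
Step 4: +6 new -> 22 infected
Step 5: +6 new -> 28 infected
Step 6: +7 new -> 35 infected
Step 7: +5 new -> 40 infected
Step 8: +3 new -> 43 infected
Step 9: +1 new -> 44 infected
Step 10: +0 new -> 44 infected

Answer: 10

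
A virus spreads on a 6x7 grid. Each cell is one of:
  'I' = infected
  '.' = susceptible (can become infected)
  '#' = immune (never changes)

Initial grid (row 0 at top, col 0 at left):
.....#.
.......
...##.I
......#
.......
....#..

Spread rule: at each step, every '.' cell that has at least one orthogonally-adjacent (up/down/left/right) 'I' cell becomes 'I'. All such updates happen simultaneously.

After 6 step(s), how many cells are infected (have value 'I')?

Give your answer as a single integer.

Answer: 26

Derivation:
Step 0 (initial): 1 infected
Step 1: +2 new -> 3 infected
Step 2: +3 new -> 6 infected
Step 3: +3 new -> 9 infected
Step 4: +6 new -> 15 infected
Step 5: +5 new -> 20 infected
Step 6: +6 new -> 26 infected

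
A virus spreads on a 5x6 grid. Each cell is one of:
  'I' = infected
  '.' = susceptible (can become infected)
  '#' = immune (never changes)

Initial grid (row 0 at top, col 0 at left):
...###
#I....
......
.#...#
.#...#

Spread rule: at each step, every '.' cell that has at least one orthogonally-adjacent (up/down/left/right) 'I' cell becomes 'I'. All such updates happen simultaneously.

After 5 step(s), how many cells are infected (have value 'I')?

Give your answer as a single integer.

Step 0 (initial): 1 infected
Step 1: +3 new -> 4 infected
Step 2: +5 new -> 9 infected
Step 3: +4 new -> 13 infected
Step 4: +5 new -> 18 infected
Step 5: +3 new -> 21 infected

Answer: 21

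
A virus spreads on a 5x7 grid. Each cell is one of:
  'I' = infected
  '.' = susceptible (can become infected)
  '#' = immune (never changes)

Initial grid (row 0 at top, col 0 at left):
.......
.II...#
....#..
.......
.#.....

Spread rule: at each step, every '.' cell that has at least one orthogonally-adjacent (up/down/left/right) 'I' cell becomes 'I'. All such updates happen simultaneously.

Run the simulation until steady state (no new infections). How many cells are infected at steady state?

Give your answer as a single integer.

Step 0 (initial): 2 infected
Step 1: +6 new -> 8 infected
Step 2: +7 new -> 15 infected
Step 3: +5 new -> 20 infected
Step 4: +5 new -> 25 infected
Step 5: +4 new -> 29 infected
Step 6: +2 new -> 31 infected
Step 7: +1 new -> 32 infected
Step 8: +0 new -> 32 infected

Answer: 32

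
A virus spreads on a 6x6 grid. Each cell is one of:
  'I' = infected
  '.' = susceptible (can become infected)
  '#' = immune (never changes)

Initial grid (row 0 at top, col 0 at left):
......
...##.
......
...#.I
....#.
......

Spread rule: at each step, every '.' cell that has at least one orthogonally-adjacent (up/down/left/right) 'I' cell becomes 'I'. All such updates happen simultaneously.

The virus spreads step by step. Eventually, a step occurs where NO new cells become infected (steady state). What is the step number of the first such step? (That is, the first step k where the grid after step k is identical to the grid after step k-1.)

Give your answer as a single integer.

Step 0 (initial): 1 infected
Step 1: +3 new -> 4 infected
Step 2: +3 new -> 7 infected
Step 3: +3 new -> 10 infected
Step 4: +3 new -> 13 infected
Step 5: +6 new -> 19 infected
Step 6: +6 new -> 25 infected
Step 7: +5 new -> 30 infected
Step 8: +2 new -> 32 infected
Step 9: +0 new -> 32 infected

Answer: 9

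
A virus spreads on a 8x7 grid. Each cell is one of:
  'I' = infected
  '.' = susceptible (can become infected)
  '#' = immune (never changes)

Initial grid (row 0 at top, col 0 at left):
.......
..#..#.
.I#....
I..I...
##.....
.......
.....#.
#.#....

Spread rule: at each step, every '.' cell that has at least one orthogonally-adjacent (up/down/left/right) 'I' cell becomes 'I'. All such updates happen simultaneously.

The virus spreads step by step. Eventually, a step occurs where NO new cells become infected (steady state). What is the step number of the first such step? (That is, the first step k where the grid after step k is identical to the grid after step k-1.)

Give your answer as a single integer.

Step 0 (initial): 3 infected
Step 1: +7 new -> 10 infected
Step 2: +8 new -> 18 infected
Step 3: +10 new -> 28 infected
Step 4: +8 new -> 36 infected
Step 5: +6 new -> 42 infected
Step 6: +5 new -> 47 infected
Step 7: +1 new -> 48 infected
Step 8: +0 new -> 48 infected

Answer: 8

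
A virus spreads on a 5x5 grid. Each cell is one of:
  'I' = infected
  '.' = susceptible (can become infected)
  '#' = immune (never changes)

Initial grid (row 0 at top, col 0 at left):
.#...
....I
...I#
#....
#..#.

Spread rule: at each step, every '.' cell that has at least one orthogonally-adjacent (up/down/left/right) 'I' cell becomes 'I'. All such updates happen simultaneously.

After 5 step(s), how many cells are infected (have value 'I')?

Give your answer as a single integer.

Step 0 (initial): 2 infected
Step 1: +4 new -> 6 infected
Step 2: +5 new -> 11 infected
Step 3: +6 new -> 17 infected
Step 4: +2 new -> 19 infected
Step 5: +1 new -> 20 infected

Answer: 20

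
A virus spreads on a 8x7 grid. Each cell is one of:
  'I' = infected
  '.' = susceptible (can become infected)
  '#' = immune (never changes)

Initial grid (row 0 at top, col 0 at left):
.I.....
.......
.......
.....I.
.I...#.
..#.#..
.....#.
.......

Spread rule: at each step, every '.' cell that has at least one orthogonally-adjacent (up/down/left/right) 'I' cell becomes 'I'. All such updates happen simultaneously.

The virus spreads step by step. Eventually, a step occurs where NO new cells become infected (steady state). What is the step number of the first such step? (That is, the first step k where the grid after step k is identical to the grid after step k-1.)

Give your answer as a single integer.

Step 0 (initial): 3 infected
Step 1: +10 new -> 13 infected
Step 2: +15 new -> 28 infected
Step 3: +13 new -> 41 infected
Step 4: +6 new -> 47 infected
Step 5: +3 new -> 50 infected
Step 6: +2 new -> 52 infected
Step 7: +0 new -> 52 infected

Answer: 7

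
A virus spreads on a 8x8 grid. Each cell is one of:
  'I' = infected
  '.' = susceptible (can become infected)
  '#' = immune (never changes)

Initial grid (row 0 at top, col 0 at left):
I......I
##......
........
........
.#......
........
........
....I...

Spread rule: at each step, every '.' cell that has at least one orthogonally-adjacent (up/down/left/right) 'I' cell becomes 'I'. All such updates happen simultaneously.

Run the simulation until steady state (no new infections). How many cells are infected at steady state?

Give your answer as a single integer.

Answer: 61

Derivation:
Step 0 (initial): 3 infected
Step 1: +6 new -> 9 infected
Step 2: +9 new -> 18 infected
Step 3: +13 new -> 31 infected
Step 4: +14 new -> 45 infected
Step 5: +11 new -> 56 infected
Step 6: +3 new -> 59 infected
Step 7: +2 new -> 61 infected
Step 8: +0 new -> 61 infected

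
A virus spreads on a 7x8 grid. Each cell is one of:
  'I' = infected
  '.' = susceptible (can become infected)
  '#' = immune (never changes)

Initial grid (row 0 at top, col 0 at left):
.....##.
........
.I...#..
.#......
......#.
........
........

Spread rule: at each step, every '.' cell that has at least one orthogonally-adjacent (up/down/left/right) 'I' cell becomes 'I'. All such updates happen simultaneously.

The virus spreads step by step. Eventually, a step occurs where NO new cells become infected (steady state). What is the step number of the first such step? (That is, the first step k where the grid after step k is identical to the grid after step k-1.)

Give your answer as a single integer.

Step 0 (initial): 1 infected
Step 1: +3 new -> 4 infected
Step 2: +6 new -> 10 infected
Step 3: +7 new -> 17 infected
Step 4: +7 new -> 24 infected
Step 5: +8 new -> 32 infected
Step 6: +6 new -> 38 infected
Step 7: +5 new -> 43 infected
Step 8: +5 new -> 48 infected
Step 9: +2 new -> 50 infected
Step 10: +1 new -> 51 infected
Step 11: +0 new -> 51 infected

Answer: 11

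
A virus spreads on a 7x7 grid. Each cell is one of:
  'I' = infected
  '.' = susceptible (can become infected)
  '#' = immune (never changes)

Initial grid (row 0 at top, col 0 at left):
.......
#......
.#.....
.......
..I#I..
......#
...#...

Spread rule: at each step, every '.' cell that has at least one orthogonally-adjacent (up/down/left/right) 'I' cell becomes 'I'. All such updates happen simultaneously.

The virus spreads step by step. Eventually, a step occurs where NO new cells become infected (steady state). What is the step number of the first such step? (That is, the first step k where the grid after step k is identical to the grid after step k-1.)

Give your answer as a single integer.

Step 0 (initial): 2 infected
Step 1: +6 new -> 8 infected
Step 2: +12 new -> 20 infected
Step 3: +9 new -> 29 infected
Step 4: +9 new -> 38 infected
Step 5: +4 new -> 42 infected
Step 6: +2 new -> 44 infected
Step 7: +0 new -> 44 infected

Answer: 7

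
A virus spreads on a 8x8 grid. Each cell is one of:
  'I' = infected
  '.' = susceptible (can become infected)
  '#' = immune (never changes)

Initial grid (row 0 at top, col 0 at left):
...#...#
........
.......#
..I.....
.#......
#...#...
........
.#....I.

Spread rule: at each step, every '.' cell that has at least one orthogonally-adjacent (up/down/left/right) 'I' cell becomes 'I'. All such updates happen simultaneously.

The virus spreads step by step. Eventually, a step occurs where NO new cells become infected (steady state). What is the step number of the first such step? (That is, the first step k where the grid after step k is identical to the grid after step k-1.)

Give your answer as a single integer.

Answer: 8

Derivation:
Step 0 (initial): 2 infected
Step 1: +7 new -> 9 infected
Step 2: +11 new -> 20 infected
Step 3: +16 new -> 36 infected
Step 4: +10 new -> 46 infected
Step 5: +6 new -> 52 infected
Step 6: +3 new -> 55 infected
Step 7: +2 new -> 57 infected
Step 8: +0 new -> 57 infected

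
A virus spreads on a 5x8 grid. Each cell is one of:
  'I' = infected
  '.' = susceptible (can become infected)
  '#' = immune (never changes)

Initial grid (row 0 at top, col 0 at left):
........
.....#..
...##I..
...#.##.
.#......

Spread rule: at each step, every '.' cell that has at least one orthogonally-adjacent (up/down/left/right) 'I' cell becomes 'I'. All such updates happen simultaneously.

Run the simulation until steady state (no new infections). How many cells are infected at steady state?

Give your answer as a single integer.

Answer: 33

Derivation:
Step 0 (initial): 1 infected
Step 1: +1 new -> 2 infected
Step 2: +2 new -> 4 infected
Step 3: +3 new -> 7 infected
Step 4: +3 new -> 10 infected
Step 5: +2 new -> 12 infected
Step 6: +3 new -> 15 infected
Step 7: +3 new -> 18 infected
Step 8: +4 new -> 22 infected
Step 9: +4 new -> 26 infected
Step 10: +3 new -> 29 infected
Step 11: +2 new -> 31 infected
Step 12: +1 new -> 32 infected
Step 13: +1 new -> 33 infected
Step 14: +0 new -> 33 infected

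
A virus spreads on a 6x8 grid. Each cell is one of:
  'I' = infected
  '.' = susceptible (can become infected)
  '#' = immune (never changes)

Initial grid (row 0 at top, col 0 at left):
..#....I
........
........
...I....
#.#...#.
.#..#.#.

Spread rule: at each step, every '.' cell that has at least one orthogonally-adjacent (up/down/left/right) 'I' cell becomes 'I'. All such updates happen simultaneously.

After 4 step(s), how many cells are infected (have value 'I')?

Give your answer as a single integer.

Answer: 36

Derivation:
Step 0 (initial): 2 infected
Step 1: +6 new -> 8 infected
Step 2: +10 new -> 18 infected
Step 3: +14 new -> 32 infected
Step 4: +4 new -> 36 infected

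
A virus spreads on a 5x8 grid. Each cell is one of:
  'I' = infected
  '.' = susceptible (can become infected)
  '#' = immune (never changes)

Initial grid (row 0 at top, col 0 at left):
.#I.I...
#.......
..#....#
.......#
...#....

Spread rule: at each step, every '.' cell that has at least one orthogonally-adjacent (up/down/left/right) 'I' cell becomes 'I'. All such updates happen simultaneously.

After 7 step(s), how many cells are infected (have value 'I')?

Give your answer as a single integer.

Answer: 33

Derivation:
Step 0 (initial): 2 infected
Step 1: +4 new -> 6 infected
Step 2: +5 new -> 11 infected
Step 3: +6 new -> 17 infected
Step 4: +7 new -> 24 infected
Step 5: +5 new -> 29 infected
Step 6: +3 new -> 32 infected
Step 7: +1 new -> 33 infected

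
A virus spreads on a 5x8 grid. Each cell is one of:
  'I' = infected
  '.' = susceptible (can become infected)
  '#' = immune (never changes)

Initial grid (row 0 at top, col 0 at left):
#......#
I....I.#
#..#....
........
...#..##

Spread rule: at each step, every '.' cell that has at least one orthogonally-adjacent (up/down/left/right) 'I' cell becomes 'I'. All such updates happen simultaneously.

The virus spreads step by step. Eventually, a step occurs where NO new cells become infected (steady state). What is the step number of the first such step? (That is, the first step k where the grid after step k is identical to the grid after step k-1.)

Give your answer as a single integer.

Answer: 6

Derivation:
Step 0 (initial): 2 infected
Step 1: +5 new -> 7 infected
Step 2: +9 new -> 16 infected
Step 3: +8 new -> 24 infected
Step 4: +6 new -> 30 infected
Step 5: +2 new -> 32 infected
Step 6: +0 new -> 32 infected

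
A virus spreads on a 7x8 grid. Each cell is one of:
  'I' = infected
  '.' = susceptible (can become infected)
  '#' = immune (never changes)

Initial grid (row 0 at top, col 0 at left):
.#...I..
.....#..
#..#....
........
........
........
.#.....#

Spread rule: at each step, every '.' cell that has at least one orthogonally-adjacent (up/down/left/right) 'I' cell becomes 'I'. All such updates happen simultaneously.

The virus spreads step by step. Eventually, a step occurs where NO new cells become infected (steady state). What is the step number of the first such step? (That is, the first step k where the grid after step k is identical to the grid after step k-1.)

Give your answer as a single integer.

Step 0 (initial): 1 infected
Step 1: +2 new -> 3 infected
Step 2: +4 new -> 7 infected
Step 3: +5 new -> 12 infected
Step 4: +5 new -> 17 infected
Step 5: +7 new -> 24 infected
Step 6: +8 new -> 32 infected
Step 7: +8 new -> 40 infected
Step 8: +5 new -> 45 infected
Step 9: +3 new -> 48 infected
Step 10: +1 new -> 49 infected
Step 11: +1 new -> 50 infected
Step 12: +0 new -> 50 infected

Answer: 12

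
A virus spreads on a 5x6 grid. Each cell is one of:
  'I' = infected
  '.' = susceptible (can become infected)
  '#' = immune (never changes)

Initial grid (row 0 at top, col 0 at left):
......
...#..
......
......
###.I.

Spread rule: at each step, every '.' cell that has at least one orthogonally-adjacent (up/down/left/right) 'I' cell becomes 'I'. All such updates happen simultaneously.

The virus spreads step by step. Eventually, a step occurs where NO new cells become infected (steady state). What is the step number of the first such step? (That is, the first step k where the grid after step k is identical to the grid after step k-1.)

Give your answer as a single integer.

Answer: 9

Derivation:
Step 0 (initial): 1 infected
Step 1: +3 new -> 4 infected
Step 2: +3 new -> 7 infected
Step 3: +4 new -> 11 infected
Step 4: +4 new -> 15 infected
Step 5: +5 new -> 20 infected
Step 6: +3 new -> 23 infected
Step 7: +2 new -> 25 infected
Step 8: +1 new -> 26 infected
Step 9: +0 new -> 26 infected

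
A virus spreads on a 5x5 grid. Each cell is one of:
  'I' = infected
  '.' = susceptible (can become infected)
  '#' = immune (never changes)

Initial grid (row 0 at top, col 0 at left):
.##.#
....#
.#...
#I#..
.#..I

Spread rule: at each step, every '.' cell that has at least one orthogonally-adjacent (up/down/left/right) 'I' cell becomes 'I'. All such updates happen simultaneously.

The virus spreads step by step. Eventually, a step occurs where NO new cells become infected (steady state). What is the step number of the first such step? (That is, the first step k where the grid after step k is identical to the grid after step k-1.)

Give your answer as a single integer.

Answer: 9

Derivation:
Step 0 (initial): 2 infected
Step 1: +2 new -> 4 infected
Step 2: +3 new -> 7 infected
Step 3: +1 new -> 8 infected
Step 4: +2 new -> 10 infected
Step 5: +2 new -> 12 infected
Step 6: +1 new -> 13 infected
Step 7: +1 new -> 14 infected
Step 8: +2 new -> 16 infected
Step 9: +0 new -> 16 infected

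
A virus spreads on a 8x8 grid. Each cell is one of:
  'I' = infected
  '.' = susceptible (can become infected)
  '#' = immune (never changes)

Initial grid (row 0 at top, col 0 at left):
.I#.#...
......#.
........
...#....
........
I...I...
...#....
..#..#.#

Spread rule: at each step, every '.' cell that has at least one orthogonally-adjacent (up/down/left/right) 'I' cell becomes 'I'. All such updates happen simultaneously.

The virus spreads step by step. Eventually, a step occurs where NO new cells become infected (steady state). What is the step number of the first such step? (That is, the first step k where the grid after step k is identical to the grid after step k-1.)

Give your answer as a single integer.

Step 0 (initial): 3 infected
Step 1: +9 new -> 12 infected
Step 2: +14 new -> 26 infected
Step 3: +13 new -> 39 infected
Step 4: +9 new -> 48 infected
Step 5: +3 new -> 51 infected
Step 6: +2 new -> 53 infected
Step 7: +2 new -> 55 infected
Step 8: +1 new -> 56 infected
Step 9: +0 new -> 56 infected

Answer: 9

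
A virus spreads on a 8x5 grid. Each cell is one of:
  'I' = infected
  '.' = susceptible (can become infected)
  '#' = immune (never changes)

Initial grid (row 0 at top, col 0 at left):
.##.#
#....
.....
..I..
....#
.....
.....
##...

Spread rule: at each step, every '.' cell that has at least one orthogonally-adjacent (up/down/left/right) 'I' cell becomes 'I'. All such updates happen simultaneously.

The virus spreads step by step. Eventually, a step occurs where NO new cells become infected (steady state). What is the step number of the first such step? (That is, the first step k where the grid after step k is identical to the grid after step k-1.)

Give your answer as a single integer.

Step 0 (initial): 1 infected
Step 1: +4 new -> 5 infected
Step 2: +8 new -> 13 infected
Step 3: +8 new -> 21 infected
Step 4: +7 new -> 28 infected
Step 5: +3 new -> 31 infected
Step 6: +1 new -> 32 infected
Step 7: +0 new -> 32 infected

Answer: 7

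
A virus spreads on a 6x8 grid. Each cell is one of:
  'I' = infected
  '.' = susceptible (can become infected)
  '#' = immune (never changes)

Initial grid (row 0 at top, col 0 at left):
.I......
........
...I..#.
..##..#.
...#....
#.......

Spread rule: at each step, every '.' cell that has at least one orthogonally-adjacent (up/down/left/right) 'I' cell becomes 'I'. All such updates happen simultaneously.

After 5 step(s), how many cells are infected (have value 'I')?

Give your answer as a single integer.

Answer: 35

Derivation:
Step 0 (initial): 2 infected
Step 1: +6 new -> 8 infected
Step 2: +7 new -> 15 infected
Step 3: +6 new -> 21 infected
Step 4: +6 new -> 27 infected
Step 5: +8 new -> 35 infected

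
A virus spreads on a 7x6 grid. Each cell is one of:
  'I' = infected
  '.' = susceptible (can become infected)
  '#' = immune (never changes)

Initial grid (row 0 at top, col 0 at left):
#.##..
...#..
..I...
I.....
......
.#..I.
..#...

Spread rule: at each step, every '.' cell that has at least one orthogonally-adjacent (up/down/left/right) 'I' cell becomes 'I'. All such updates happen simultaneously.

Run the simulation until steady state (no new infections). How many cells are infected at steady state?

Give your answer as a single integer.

Answer: 36

Derivation:
Step 0 (initial): 3 infected
Step 1: +11 new -> 14 infected
Step 2: +13 new -> 27 infected
Step 3: +5 new -> 32 infected
Step 4: +3 new -> 35 infected
Step 5: +1 new -> 36 infected
Step 6: +0 new -> 36 infected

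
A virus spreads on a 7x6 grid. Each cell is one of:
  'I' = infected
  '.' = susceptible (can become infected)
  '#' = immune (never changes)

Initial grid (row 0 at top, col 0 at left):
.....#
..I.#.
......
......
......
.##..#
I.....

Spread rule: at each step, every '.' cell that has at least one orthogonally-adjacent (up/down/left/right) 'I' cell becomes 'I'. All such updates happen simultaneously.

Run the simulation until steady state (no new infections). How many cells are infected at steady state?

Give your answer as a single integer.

Step 0 (initial): 2 infected
Step 1: +6 new -> 8 infected
Step 2: +8 new -> 16 infected
Step 3: +10 new -> 26 infected
Step 4: +5 new -> 31 infected
Step 5: +5 new -> 36 infected
Step 6: +1 new -> 37 infected
Step 7: +0 new -> 37 infected

Answer: 37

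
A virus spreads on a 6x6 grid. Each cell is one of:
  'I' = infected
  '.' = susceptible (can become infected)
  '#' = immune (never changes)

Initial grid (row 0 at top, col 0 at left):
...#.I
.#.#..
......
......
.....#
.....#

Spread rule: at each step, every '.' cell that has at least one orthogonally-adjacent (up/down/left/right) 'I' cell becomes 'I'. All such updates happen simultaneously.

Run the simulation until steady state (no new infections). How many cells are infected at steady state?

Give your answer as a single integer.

Step 0 (initial): 1 infected
Step 1: +2 new -> 3 infected
Step 2: +2 new -> 5 infected
Step 3: +2 new -> 7 infected
Step 4: +2 new -> 9 infected
Step 5: +3 new -> 12 infected
Step 6: +5 new -> 17 infected
Step 7: +5 new -> 22 infected
Step 8: +5 new -> 27 infected
Step 9: +3 new -> 30 infected
Step 10: +1 new -> 31 infected
Step 11: +0 new -> 31 infected

Answer: 31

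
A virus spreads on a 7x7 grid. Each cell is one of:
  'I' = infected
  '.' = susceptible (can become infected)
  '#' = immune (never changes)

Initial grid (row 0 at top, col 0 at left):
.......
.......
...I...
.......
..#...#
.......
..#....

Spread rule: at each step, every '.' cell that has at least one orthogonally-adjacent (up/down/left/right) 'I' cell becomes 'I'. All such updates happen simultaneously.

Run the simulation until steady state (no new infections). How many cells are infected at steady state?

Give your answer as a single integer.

Answer: 46

Derivation:
Step 0 (initial): 1 infected
Step 1: +4 new -> 5 infected
Step 2: +8 new -> 13 infected
Step 3: +10 new -> 23 infected
Step 4: +11 new -> 34 infected
Step 5: +6 new -> 40 infected
Step 6: +4 new -> 44 infected
Step 7: +2 new -> 46 infected
Step 8: +0 new -> 46 infected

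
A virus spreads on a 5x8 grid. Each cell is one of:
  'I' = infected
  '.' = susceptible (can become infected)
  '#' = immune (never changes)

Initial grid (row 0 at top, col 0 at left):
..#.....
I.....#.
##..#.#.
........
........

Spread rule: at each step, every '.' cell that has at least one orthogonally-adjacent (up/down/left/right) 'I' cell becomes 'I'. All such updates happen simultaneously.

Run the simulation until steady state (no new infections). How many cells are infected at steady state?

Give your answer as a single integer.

Step 0 (initial): 1 infected
Step 1: +2 new -> 3 infected
Step 2: +2 new -> 5 infected
Step 3: +2 new -> 7 infected
Step 4: +4 new -> 11 infected
Step 5: +5 new -> 16 infected
Step 6: +6 new -> 22 infected
Step 7: +4 new -> 26 infected
Step 8: +3 new -> 29 infected
Step 9: +3 new -> 32 infected
Step 10: +2 new -> 34 infected
Step 11: +0 new -> 34 infected

Answer: 34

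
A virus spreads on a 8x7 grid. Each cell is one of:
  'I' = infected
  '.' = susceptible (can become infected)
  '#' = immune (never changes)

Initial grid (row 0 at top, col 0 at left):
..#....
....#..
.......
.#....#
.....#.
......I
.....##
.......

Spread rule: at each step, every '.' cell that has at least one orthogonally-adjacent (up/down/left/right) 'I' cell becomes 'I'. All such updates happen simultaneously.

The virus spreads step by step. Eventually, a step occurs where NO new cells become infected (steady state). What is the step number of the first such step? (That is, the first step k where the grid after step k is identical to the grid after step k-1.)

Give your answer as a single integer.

Step 0 (initial): 1 infected
Step 1: +2 new -> 3 infected
Step 2: +1 new -> 4 infected
Step 3: +3 new -> 7 infected
Step 4: +5 new -> 12 infected
Step 5: +8 new -> 20 infected
Step 6: +8 new -> 28 infected
Step 7: +7 new -> 35 infected
Step 8: +7 new -> 42 infected
Step 9: +4 new -> 46 infected
Step 10: +2 new -> 48 infected
Step 11: +1 new -> 49 infected
Step 12: +0 new -> 49 infected

Answer: 12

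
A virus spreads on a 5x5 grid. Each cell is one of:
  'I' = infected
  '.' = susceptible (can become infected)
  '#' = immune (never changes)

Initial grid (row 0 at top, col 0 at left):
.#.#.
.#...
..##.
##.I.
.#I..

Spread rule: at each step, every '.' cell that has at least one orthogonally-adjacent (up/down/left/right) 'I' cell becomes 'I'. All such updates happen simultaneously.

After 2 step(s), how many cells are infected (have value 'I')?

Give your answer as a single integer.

Step 0 (initial): 2 infected
Step 1: +3 new -> 5 infected
Step 2: +2 new -> 7 infected

Answer: 7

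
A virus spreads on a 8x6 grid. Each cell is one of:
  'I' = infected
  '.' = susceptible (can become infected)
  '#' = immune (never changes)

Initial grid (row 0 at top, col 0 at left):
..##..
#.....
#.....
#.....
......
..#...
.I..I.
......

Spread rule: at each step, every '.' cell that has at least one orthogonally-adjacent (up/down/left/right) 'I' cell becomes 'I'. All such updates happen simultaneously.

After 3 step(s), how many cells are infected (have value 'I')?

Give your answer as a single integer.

Step 0 (initial): 2 infected
Step 1: +8 new -> 10 infected
Step 2: +9 new -> 19 infected
Step 3: +6 new -> 25 infected

Answer: 25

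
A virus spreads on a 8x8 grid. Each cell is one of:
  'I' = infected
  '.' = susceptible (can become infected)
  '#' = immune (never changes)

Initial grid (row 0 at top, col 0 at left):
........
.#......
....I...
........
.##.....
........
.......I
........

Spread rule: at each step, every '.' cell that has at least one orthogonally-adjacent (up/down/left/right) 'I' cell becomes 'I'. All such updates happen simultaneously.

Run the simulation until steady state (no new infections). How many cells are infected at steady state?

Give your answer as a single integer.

Answer: 61

Derivation:
Step 0 (initial): 2 infected
Step 1: +7 new -> 9 infected
Step 2: +12 new -> 21 infected
Step 3: +16 new -> 37 infected
Step 4: +8 new -> 45 infected
Step 5: +7 new -> 52 infected
Step 6: +5 new -> 57 infected
Step 7: +3 new -> 60 infected
Step 8: +1 new -> 61 infected
Step 9: +0 new -> 61 infected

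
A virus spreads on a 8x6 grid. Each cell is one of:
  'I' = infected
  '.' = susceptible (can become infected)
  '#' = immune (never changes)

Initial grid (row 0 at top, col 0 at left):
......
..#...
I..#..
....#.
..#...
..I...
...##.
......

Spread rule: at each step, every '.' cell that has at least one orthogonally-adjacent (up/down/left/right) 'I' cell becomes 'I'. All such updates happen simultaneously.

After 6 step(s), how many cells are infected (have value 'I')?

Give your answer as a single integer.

Answer: 38

Derivation:
Step 0 (initial): 2 infected
Step 1: +6 new -> 8 infected
Step 2: +11 new -> 19 infected
Step 3: +8 new -> 27 infected
Step 4: +5 new -> 32 infected
Step 5: +3 new -> 35 infected
Step 6: +3 new -> 38 infected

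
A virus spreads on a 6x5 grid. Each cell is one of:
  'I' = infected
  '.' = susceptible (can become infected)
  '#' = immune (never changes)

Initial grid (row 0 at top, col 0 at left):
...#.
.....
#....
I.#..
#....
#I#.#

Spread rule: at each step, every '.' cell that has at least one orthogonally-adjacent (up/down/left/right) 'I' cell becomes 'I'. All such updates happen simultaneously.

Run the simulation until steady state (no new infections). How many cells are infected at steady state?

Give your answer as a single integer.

Step 0 (initial): 2 infected
Step 1: +2 new -> 4 infected
Step 2: +2 new -> 6 infected
Step 3: +3 new -> 9 infected
Step 4: +7 new -> 16 infected
Step 5: +5 new -> 21 infected
Step 6: +1 new -> 22 infected
Step 7: +1 new -> 23 infected
Step 8: +0 new -> 23 infected

Answer: 23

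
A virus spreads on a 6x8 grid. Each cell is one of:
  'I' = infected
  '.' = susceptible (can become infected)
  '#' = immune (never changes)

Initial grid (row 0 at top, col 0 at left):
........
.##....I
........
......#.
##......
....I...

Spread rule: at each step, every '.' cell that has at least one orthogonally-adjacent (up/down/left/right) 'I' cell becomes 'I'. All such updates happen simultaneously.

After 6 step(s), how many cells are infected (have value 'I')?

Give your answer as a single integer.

Step 0 (initial): 2 infected
Step 1: +6 new -> 8 infected
Step 2: +9 new -> 17 infected
Step 3: +11 new -> 28 infected
Step 4: +5 new -> 33 infected
Step 5: +3 new -> 36 infected
Step 6: +3 new -> 39 infected

Answer: 39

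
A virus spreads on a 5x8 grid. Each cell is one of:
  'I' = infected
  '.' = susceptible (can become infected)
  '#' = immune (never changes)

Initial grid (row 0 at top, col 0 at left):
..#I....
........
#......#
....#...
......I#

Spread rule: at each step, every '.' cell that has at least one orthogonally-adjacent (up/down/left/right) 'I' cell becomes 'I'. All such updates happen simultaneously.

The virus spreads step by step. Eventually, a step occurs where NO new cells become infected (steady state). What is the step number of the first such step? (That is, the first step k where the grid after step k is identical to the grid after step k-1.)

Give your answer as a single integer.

Answer: 7

Derivation:
Step 0 (initial): 2 infected
Step 1: +4 new -> 6 infected
Step 2: +8 new -> 14 infected
Step 3: +9 new -> 23 infected
Step 4: +7 new -> 30 infected
Step 5: +3 new -> 33 infected
Step 6: +2 new -> 35 infected
Step 7: +0 new -> 35 infected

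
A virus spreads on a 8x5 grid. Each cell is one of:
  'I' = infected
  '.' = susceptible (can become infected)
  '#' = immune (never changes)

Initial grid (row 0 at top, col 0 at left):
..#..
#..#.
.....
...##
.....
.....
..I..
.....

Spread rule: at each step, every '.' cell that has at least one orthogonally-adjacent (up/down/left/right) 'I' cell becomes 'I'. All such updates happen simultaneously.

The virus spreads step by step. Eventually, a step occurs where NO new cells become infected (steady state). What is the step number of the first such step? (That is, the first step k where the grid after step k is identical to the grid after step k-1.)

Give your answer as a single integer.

Step 0 (initial): 1 infected
Step 1: +4 new -> 5 infected
Step 2: +7 new -> 12 infected
Step 3: +7 new -> 19 infected
Step 4: +4 new -> 23 infected
Step 5: +4 new -> 27 infected
Step 6: +3 new -> 30 infected
Step 7: +2 new -> 32 infected
Step 8: +2 new -> 34 infected
Step 9: +1 new -> 35 infected
Step 10: +0 new -> 35 infected

Answer: 10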